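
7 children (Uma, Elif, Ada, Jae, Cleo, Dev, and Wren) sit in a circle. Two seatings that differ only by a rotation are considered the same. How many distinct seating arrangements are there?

720

Around a circle, 7 distinct people have 7!/7 = (6)! = 720 rotationally distinct seatings.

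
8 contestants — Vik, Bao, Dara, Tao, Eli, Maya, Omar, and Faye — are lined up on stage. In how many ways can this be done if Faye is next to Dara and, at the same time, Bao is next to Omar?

2880

Treat {Faye,Dara} as one block (2 orders) and {Bao,Omar} as another (2 orders).
That leaves 6 units to arrange: 2 × 2 × 6! = 4 × 720 = 2880.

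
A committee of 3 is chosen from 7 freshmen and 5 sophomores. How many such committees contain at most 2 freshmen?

185

Split by how many freshmen are chosen (0 through 2).
Sum: C(7,0)·C(5,3) + C(7,1)·C(5,2) + C(7,2)·C(5,1) = 10 + 70 + 105 = 185.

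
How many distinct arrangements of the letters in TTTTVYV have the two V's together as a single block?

30

Treat the 2 copies of V as a single block. The multiset to arrange is then {VV, T, T, T, T, Y}, 6 items in all.
That gives (6)!/(4!) = 30 arrangements.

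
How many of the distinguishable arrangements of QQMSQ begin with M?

4

Fix M in the first position and arrange the remaining 4 letters.
Those 4 letters have Q appearing 3 times, giving (4)!/(3!) = 4.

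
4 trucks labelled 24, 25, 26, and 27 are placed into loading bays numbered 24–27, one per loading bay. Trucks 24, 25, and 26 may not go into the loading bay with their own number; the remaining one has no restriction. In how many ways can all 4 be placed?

Let Aᵢ (for i ∈ {24, 25, 26}) be the placements that put truck i in its forbidden loading bay. Any j of these fix j positions, leaving (4−j)! ways to fill the rest, and there are C(3,j) ways to pick which j.
By inclusion–exclusion, the number of valid placements is Σ_{j=0}^{3} (−1)^j C(3,j)·(4−j)!.
Computing: 24 − 18 + 6 − 1 = 11.

11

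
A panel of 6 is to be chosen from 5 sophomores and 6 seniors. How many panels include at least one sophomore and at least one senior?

Unrestricted: C(11,6) = 462 ways to pick any 6 of the 11.
Subtract selections that omit an entire group: no sophomores → C(6,6) = 1; no seniors → C(5,6) = 0.
Both groups omitted at once is impossible, so 462 − 1 = 461.

461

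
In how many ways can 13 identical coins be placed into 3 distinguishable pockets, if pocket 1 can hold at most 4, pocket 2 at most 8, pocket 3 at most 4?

Ignoring the caps, the number of non-negative solutions to x_1+…+x_3 = 13 is C(15,2) = 105.
Subtract solutions that violate a single cap (substitute x_i' = x_i − (cap_i+1)): x_1 ≥ 5 gives C(10,2) = 45; x_2 ≥ 9 gives C(6,2) = 15; x_3 ≥ 5 gives C(10,2) = 45. Together 105.
Add back pairs where two caps are both exceeded: 0 + 10 + 0 = 10.
By inclusion–exclusion the count is 105 − 105 + 10 = 10.

10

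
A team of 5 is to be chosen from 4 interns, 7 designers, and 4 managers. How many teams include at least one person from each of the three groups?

2044

With no constraint there are C(15,5) = 3003 possible selections.
Selections missing a whole group: no interns → C(11,5) = 462; no designers → C(8,5) = 56; no managers → C(11,5) = 462.
Add back selections omitting two groups (i.e. drawn from a single group): C(4,5) + C(7,5) + C(4,5) = 21.
By inclusion–exclusion: 3003 − 980 + 21 = 2044.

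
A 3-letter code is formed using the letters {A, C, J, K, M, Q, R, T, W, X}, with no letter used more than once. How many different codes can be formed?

With no repetition, fill the 3 letters in order: 10 choices, then 9, down to 8.
That product is 10 × 9 × 8 = 720.

720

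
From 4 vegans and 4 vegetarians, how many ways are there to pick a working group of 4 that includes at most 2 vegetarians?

Split by how many vegetarians are chosen (0 through 2).
Sum: C(4,0)·C(4,4) + C(4,1)·C(4,3) + C(4,2)·C(4,2) = 1 + 16 + 36 = 53.

53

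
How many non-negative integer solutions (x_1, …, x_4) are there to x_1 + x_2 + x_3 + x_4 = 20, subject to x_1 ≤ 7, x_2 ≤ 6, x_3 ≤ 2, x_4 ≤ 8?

19

Without the upper bounds there are C(23,3) = 1771 ways to split 20 among 4 variables.
Subtract solutions that violate a single cap (substitute x_i' = x_i − (cap_i+1)): x_1 ≥ 8 gives C(15,3) = 455; x_2 ≥ 7 gives C(16,3) = 560; x_3 ≥ 3 gives C(20,3) = 1140; x_4 ≥ 9 gives C(14,3) = 364. Together 2519.
Add back pairs where two caps are both exceeded: 56 + 220 + 20 + 286 + 35 + 165 = 782.
Subtract triples: 10 + 0 + 1 + 4 = 15.
By inclusion–exclusion the count is 1771 − 2519 + 782 − 15 = 19.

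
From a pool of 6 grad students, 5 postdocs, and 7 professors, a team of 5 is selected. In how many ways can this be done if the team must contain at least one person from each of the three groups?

With no constraint there are C(18,5) = 8568 possible selections.
Selections missing a whole group: no grad students → C(12,5) = 792; no postdocs → C(13,5) = 1287; no professors → C(11,5) = 462.
Add back selections omitting two groups (i.e. drawn from a single group): C(6,5) + C(5,5) + C(7,5) = 28.
By inclusion–exclusion: 8568 − 2541 + 28 = 6055.

6055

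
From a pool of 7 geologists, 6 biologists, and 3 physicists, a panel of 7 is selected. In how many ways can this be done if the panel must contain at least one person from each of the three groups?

9569

Unrestricted: C(16,7) = 11440 ways to pick any 7 of the 16.
Selections missing a whole group: no geologists → C(9,7) = 36; no biologists → C(10,7) = 120; no physicists → C(13,7) = 1716.
Add back selections omitting two groups (i.e. drawn from a single group): C(7,7) + C(6,7) + C(3,7) = 1.
By inclusion–exclusion: 11440 − 1872 + 1 = 9569.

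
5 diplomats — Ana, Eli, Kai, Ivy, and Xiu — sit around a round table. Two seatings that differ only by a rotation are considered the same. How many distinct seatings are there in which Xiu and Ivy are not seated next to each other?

Without the restriction there are (4)! = 24 seatings.
Those with Xiu next to Ivy: fuse the pair into one unit and seat 4 units around a circle — 2·(3)! = 12.
Subtracting, 24 − 12 = 12.

12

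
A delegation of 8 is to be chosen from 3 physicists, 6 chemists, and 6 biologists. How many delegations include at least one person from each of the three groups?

With no constraint there are C(15,8) = 6435 possible selections.
Selections missing a whole group: no physicists → C(12,8) = 495; no chemists → C(9,8) = 9; no biologists → C(9,8) = 9.
Add back selections omitting two groups (i.e. drawn from a single group): C(3,8) + C(6,8) + C(6,8) = 0.
By inclusion–exclusion: 6435 − 513 + 0 = 5922.

5922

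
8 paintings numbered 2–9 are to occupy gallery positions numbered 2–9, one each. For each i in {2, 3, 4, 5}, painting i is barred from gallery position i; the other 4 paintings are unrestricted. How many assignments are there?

Let Aᵢ (for 2 ≤ i ≤ 5) be the placements that put painting i in its forbidden gallery position. Any j of these fix j positions, leaving (8−j)! ways to fill the rest, and there are C(4,j) ways to pick which j.
By inclusion–exclusion, the number of valid placements is Σ_{j=0}^{4} (−1)^j C(4,j)·(8−j)!.
Computing: 40320 − 20160 + 4320 − 480 + 24 = 24024.

24024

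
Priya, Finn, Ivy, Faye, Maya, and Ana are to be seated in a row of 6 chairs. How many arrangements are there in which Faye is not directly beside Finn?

Of the 6! = 720 arrangements, those with Faye and Finn adjacent number 2 × 5! = 240 (treat the pair as a block with 2 internal orders).
So 720 − 240 = 480 arrangements keep them apart.

480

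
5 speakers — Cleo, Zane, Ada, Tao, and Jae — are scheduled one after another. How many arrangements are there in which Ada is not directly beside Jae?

72

Of the 5! = 120 arrangements, those with Ada and Jae adjacent number 2 × 4! = 48 (treat the pair as a block with 2 internal orders).
So 120 − 48 = 72 arrangements keep them apart.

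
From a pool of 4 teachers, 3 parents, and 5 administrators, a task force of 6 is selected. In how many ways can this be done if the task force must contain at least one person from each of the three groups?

With no constraint there are C(12,6) = 924 possible selections.
Selections missing a whole group: no teachers → C(8,6) = 28; no parents → C(9,6) = 84; no administrators → C(7,6) = 7.
Add back selections omitting two groups (i.e. drawn from a single group): C(4,6) + C(3,6) + C(5,6) = 0.
By inclusion–exclusion: 924 − 119 + 0 = 805.

805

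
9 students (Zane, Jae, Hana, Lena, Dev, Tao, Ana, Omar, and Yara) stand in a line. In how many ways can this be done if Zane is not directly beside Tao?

There are 9! = 362880 arrangements in all. If Zane and Tao are adjacent, merging them into one block gives 2·(8)! = 80640 arrangements.
Complementary counting: 362880 − 80640 = 282240.

282240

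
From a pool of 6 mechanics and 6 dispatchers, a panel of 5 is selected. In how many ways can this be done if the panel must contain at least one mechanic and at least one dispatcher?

Total 5-person selections from all 12: C(12,5) = 792.
Subtract selections that omit an entire group: no mechanics → C(6,5) = 6; no dispatchers → C(6,5) = 6.
Both groups omitted at once is impossible, so 792 − 12 = 780.

780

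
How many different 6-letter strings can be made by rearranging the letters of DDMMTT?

90

Letter multiplicities in DDMMTT: D×2, M×2, T×2.
So there are 6! / (2!·2!·2!) = 90 distinguishable arrangements.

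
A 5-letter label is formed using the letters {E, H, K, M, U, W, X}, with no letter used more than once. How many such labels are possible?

With no repetition, fill the 5 letters in order: 7 choices, then 6, down to 3.
7 × 6 × 5 × 4 × 3 = 2520.

2520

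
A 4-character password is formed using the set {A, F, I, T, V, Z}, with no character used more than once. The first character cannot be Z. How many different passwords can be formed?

The first character has 6−1 = 5 choices (anything except Z).
The remaining 3 characters are filled from the other 5 symbols without repetition: 5 × 4 × 3 = 60.
Total: 5 × 60 = 300.

300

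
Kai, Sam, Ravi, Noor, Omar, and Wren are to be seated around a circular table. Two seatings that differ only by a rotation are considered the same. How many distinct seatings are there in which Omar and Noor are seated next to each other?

Treat {Omar, Noor} as one unit (2 internal orders) and seat the resulting 5 units around the table: (4)! circular arrangements.
So 2 × (4)! = 2 × 24 = 48.

48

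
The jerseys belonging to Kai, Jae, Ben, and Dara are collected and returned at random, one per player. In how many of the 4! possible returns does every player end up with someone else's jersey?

Let Aᵢ be the assignments in which player i gets their old jersey. We want the size of the complement of A₁∪…∪A_4.
By inclusion–exclusion this is Σ_{j=0}^{4} (−1)^j C(4,j)·(4−j)!.
Computing: 24 − 24 + 12 − 4 + 1 = 9.

9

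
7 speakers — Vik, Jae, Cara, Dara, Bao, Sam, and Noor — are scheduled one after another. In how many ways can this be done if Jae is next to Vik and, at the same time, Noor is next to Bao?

Treat {Jae,Vik} as one block (2 orders) and {Noor,Bao} as another (2 orders).
That leaves 5 units to arrange: 2 × 2 × 5! = 4 × 120 = 480.

480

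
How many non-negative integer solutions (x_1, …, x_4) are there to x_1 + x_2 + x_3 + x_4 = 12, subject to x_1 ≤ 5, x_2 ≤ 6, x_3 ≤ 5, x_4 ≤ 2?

62

By stars and bars, unrestricted non-negative solutions to x_1+…+x_4 = 12 number C(12+3,3) = 455.
Subtract solutions that violate a single cap (substitute x_i' = x_i − (cap_i+1)): x_1 ≥ 6 gives C(9,3) = 84; x_2 ≥ 7 gives C(8,3) = 56; x_3 ≥ 6 gives C(9,3) = 84; x_4 ≥ 3 gives C(12,3) = 220. Together 444.
Add back pairs where two caps are both exceeded: 0 + 1 + 20 + 0 + 10 + 20 = 51.
By inclusion–exclusion the count is 455 − 444 + 51 = 62.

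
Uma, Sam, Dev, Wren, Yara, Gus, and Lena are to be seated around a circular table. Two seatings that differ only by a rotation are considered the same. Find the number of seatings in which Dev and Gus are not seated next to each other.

480

Without the restriction there are (6)! = 720 seatings.
Seatings with Dev beside Gus: treat them as a block with 2 internal orders, giving 2 × (5)! = 240.
Subtracting, 720 − 240 = 480.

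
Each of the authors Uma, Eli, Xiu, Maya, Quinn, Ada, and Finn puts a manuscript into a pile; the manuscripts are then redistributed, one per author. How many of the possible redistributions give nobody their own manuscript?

Count assignments avoiding every fixed point. For any j of the 7 authors fixed to their own manuscript, the other 7−j can be arranged in (7−j)! ways.
By inclusion–exclusion this is Σ_{j=0}^{7} (−1)^j C(7,j)·(7−j)!.
Computing: 5040 − 5040 + 2520 − 840 + 210 − 42 + 7 − 1 = 1854.

1854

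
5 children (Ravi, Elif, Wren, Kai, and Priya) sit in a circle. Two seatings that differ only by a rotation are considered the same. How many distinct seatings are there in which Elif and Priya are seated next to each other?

Treat {Elif, Priya} as one unit (2 internal orders) and seat the resulting 4 units around the table: (3)! circular arrangements.
So 2 × (3)! = 2 × 6 = 12.

12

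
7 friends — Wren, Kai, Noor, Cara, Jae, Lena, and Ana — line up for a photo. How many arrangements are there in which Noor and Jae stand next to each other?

1440

Place the 5 others and the Noor-Jae pair as 6 objects in a line; the pair has 2 internal arrangements.
So the count is 2·(6)! = 1440.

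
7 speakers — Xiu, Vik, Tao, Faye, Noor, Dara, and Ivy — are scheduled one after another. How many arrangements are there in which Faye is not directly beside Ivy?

3600

There are 7! = 5040 arrangements in all. If Faye and Ivy are adjacent, merging them into one block gives 2·(6)! = 1440 arrangements.
So 5040 − 1440 = 3600 arrangements keep them apart.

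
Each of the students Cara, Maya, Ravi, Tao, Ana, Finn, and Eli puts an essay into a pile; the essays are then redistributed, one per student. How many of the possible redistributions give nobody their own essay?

1854

Count assignments avoiding every fixed point. For any j of the 7 students fixed to their own essay, the other 7−j can be arranged in (7−j)! ways.
By inclusion–exclusion this is Σ_{j=0}^{7} (−1)^j C(7,j)·(7−j)!.
Computing: 5040 − 5040 + 2520 − 840 + 210 − 42 + 7 − 1 = 1854.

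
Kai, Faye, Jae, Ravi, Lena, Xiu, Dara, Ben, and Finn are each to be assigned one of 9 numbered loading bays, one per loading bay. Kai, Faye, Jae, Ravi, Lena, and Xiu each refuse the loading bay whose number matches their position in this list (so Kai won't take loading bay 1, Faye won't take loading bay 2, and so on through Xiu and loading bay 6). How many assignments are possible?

183822

Let Aᵢ (for 1 ≤ i ≤ 6) be the placements that put person i in their forbidden loading bay. Any j of these fix j positions, leaving (9−j)! ways to fill the rest, and there are C(6,j) ways to pick which j.
By inclusion–exclusion, the number of valid placements is Σ_{j=0}^{6} (−1)^j C(6,j)·(9−j)!.
Computing: 362880 − 241920 + 75600 − 14400 + 1800 − 144 + 6 = 183822.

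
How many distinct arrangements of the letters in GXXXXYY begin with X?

Fix X in the first position and arrange the remaining 6 letters.
Those 6 letters have X appearing 3 times and Y appearing twice, giving (6)!/(3!·2!) = 60.

60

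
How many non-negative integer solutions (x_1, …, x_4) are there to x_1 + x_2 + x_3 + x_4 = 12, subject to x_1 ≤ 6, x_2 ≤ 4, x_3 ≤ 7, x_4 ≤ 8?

Ignoring the caps, the number of non-negative solutions to x_1+…+x_4 = 12 is C(15,3) = 455.
Subtract solutions that violate a single cap (substitute x_i' = x_i − (cap_i+1)): x_1 ≥ 7 gives C(8,3) = 56; x_2 ≥ 5 gives C(10,3) = 120; x_3 ≥ 8 gives C(7,3) = 35; x_4 ≥ 9 gives C(6,3) = 20. Together 231.
Add back pairs where two caps are both exceeded: 1 + 0 + 0 + 0 + 0 + 0 = 1.
By inclusion–exclusion the count is 455 − 231 + 1 = 225.

225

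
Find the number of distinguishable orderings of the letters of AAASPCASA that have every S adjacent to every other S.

Treat the 2 copies of S as a single block. The multiset to arrange is then {SS, A, A, A, A, A, C, P}, 8 items in all.
That gives (8)!/(5!) = 336 arrangements.

336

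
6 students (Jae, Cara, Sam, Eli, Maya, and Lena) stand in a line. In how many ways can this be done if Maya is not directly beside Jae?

480

Of the 6! = 720 arrangements, those with Maya and Jae adjacent number 2 × 5! = 240 (treat the pair as a block with 2 internal orders).
So 720 − 240 = 480 arrangements keep them apart.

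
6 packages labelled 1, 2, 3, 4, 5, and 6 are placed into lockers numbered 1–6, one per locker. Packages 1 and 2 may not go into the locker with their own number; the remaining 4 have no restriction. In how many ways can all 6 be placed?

504

Let Aᵢ (for i ∈ {1, 2}) be the placements that put package i in its forbidden locker. Any j of these fix j positions, leaving (6−j)! ways to fill the rest, and there are C(2,j) ways to pick which j.
By inclusion–exclusion, the number of valid placements is Σ_{j=0}^{2} (−1)^j C(2,j)·(6−j)!.
Computing: 720 − 240 + 24 = 504.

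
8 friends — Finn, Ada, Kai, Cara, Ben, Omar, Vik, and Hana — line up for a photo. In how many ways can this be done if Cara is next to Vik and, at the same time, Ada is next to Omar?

Treat {Cara,Vik} as one block (2 orders) and {Ada,Omar} as another (2 orders).
That leaves 6 units to arrange: 2 × 2 × 6! = 4 × 720 = 2880.

2880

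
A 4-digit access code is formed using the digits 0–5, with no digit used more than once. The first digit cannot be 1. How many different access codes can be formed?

300

The first digit has 6−1 = 5 choices (anything except 1).
The remaining 3 digits are filled from the other 5 symbols without repetition: 5 × 4 × 3 = 60.
Total: 5 × 60 = 300.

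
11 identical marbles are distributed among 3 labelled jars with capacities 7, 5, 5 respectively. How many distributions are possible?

26

Ignoring the caps, the number of non-negative solutions to x_1+…+x_3 = 11 is C(13,2) = 78.
Subtract solutions that violate a single cap (substitute x_i' = x_i − (cap_i+1)): x_1 ≥ 8 gives C(5,2) = 10; x_2 ≥ 6 gives C(7,2) = 21; x_3 ≥ 6 gives C(7,2) = 21. Together 52.
No two caps can be exceeded simultaneously, so the pair terms are all 0.
By inclusion–exclusion the count is 78 − 52 + 0 = 26.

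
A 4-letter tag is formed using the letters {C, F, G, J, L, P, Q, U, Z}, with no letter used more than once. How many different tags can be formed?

3024

Choose and order 4 of the 9 symbols: the first letter has 9 options, the next 8, then 7, 6.
That product is 9 × 8 × 7 × 6 = 3024.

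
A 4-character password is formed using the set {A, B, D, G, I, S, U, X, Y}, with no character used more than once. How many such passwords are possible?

With no repetition, fill the 4 characters in order: 9 choices, then 8, down to 6.
9 × 8 × 7 × 6 = 3024.

3024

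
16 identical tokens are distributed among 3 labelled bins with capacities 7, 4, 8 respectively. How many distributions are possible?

10

Ignoring the caps, the number of non-negative solutions to x_1+…+x_3 = 16 is C(18,2) = 153.
Subtract solutions that violate a single cap (substitute x_i' = x_i − (cap_i+1)): x_1 ≥ 8 gives C(10,2) = 45; x_2 ≥ 5 gives C(13,2) = 78; x_3 ≥ 9 gives C(9,2) = 36. Together 159.
Add back pairs where two caps are both exceeded: 10 + 0 + 6 = 16.
By inclusion–exclusion the count is 153 − 159 + 16 = 10.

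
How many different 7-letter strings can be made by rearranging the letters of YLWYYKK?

420

YLWYYKK has 7 letters with K appearing twice and Y appearing 3 times.
So there are 7! / (3!·2!) = 420 distinguishable arrangements.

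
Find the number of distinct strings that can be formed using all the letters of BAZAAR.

BAZAAR has 6 letters with A appearing 3 times.
The number of distinct arrangements is 6!/(3!) = 720/6 = 120.

120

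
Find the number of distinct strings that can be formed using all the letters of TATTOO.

60

Letter multiplicities in TATTOO: A×1, O×2, T×3.
Dividing 6! = 720 by 3!·2! = 12 for the repeated letters gives 60.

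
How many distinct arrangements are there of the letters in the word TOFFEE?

180

TOFFEE has 6 letters with E appearing twice and F appearing twice.
The number of distinct arrangements is 6!/(2!·2!) = 720/4 = 180.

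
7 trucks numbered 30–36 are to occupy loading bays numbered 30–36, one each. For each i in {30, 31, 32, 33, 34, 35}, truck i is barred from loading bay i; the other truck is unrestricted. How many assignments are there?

2119

Let Aᵢ (for 30 ≤ i ≤ 35) be the placements that put truck i in its forbidden loading bay. Any j of these fix j positions, leaving (7−j)! ways to fill the rest, and there are C(6,j) ways to pick which j.
By inclusion–exclusion, the number of valid placements is Σ_{j=0}^{6} (−1)^j C(6,j)·(7−j)!.
Computing: 5040 − 4320 + 1800 − 480 + 90 − 12 + 1 = 2119.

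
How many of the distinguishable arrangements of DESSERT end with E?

Fix E in the last position and arrange the remaining 6 letters.
Those 6 letters have S appearing twice, giving (6)!/(2!) = 360.

360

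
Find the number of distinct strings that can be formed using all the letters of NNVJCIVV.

3360

NNVJCIVV has 8 letters with N appearing twice and V appearing 3 times.
The number of distinct arrangements is 8!/(3!·2!) = 40320/12 = 3360.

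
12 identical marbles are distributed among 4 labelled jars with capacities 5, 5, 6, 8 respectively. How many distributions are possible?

Without the upper bounds there are C(15,3) = 455 ways to split 12 among 4 jars.
Subtract solutions that violate a single cap (substitute x_i' = x_i − (cap_i+1)): x_1 ≥ 6 gives C(9,3) = 84; x_2 ≥ 6 gives C(9,3) = 84; x_3 ≥ 7 gives C(8,3) = 56; x_4 ≥ 9 gives C(6,3) = 20. Together 244.
Add back pairs where two caps are both exceeded: 1 + 0 + 0 + 0 + 0 + 0 = 1.
By inclusion–exclusion the count is 455 − 244 + 1 = 212.

212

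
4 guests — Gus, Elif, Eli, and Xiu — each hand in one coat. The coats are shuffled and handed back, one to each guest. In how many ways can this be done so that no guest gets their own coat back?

Let Aᵢ be the assignments in which guest i gets their own coat. We want the size of the complement of A₁∪…∪A_4.
By inclusion–exclusion this is Σ_{j=0}^{4} (−1)^j C(4,j)·(4−j)!.
Computing: 24 − 24 + 12 − 4 + 1 = 9.

9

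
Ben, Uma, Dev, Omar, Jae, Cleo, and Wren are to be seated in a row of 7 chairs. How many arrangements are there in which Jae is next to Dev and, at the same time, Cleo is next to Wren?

Treat {Jae,Dev} as one block (2 orders) and {Cleo,Wren} as another (2 orders).
That leaves 5 units to arrange: 2 × 2 × 5! = 4 × 120 = 480.

480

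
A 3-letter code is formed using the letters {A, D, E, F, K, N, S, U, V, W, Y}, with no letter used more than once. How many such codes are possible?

990

Choose and order 3 of the 11 symbols: the first letter has 11 options, the next 10, then 9.
That product is 11 × 10 × 9 = 990.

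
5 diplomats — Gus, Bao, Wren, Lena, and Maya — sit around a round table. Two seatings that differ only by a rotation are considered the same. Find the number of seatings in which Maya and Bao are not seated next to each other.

All circular seatings of 5 people number (4)! = 24.
Seatings with Maya beside Bao: treat them as a block with 2 internal orders, giving 2 × (3)! = 12.
Subtracting, 24 − 12 = 12.

12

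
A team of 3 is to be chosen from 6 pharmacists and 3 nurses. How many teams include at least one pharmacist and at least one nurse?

63

Total 3-person selections from all 9: C(9,3) = 84.
Selections missing a whole group: no pharmacists → C(3,3) = 1; no nurses → C(6,3) = 20.
Both groups omitted at once is impossible, so 84 − 21 = 63.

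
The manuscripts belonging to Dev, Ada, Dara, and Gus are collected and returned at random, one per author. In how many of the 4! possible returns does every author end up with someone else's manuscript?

9

Let Aᵢ be the assignments in which author i gets their own manuscript. We want the size of the complement of A₁∪…∪A_4.
By inclusion–exclusion this is Σ_{j=0}^{4} (−1)^j C(4,j)·(4−j)!.
Computing: 24 − 24 + 12 − 4 + 1 = 9.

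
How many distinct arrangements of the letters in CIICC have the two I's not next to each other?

6

Total arrangements of CIICC: 5!/(3!·2!) = 10.
Arrangements with the I's together: treat II as one letter, giving (4)!/(3!) = 4.
Hence 10 − 4 = 6.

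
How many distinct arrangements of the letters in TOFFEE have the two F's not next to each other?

120

There are 6!/(2!·2!) = 180 arrangements of TOFFEE in total.
Arrangements with the F's together: treat FF as one letter, giving (5)!/(2!) = 60.
Subtracting, 180 − 60 = 120 arrangements keep the F's apart.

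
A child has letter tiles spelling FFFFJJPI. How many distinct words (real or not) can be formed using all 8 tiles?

The 8 letters of FFFFJJPI have repeats: F appearing 4 times and J appearing twice.
Dividing 8! = 40320 by 4!·2! = 48 for the repeated letters gives 840.

840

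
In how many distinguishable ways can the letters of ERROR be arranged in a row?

20

ERROR has 5 letters with R appearing 3 times.
Dividing 5! = 120 by 3! = 6 for the repeated letters gives 20.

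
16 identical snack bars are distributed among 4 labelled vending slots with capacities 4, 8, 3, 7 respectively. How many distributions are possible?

70

Ignoring the caps, the number of non-negative solutions to x_1+…+x_4 = 16 is C(19,3) = 969.
Subtract solutions that violate a single cap (substitute x_i' = x_i − (cap_i+1)): x_1 ≥ 5 gives C(14,3) = 364; x_2 ≥ 9 gives C(10,3) = 120; x_3 ≥ 4 gives C(15,3) = 455; x_4 ≥ 8 gives C(11,3) = 165. Together 1104.
Add back pairs where two caps are both exceeded: 10 + 120 + 20 + 20 + 0 + 35 = 205.
By inclusion–exclusion the count is 969 − 1104 + 205 = 70.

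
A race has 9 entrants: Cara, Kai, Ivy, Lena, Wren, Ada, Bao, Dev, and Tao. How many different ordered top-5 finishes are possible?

15120

This is an ordered selection of 5 from 9: P(9,5).
That gives 9 × 8 × 7 × 6 × 5 = 15120.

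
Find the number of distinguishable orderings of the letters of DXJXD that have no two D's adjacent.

18

There are 5!/(2!·2!) = 30 arrangements of DXJXD in total.
If the two D's are adjacent, glue them into one block, leaving 4 items to arrange: (4)!/(2!) = 12 ways.
Hence 30 − 12 = 18.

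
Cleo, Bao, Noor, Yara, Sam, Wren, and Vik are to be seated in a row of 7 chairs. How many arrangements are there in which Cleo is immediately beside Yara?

1440

Glue Cleo and Yara into one block (2 internal orders), leaving 6 units to arrange in a row.
That gives 2 × 6! = 2 × 720 = 1440.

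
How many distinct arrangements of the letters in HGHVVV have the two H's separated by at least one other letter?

Total arrangements of HGHVVV: 6!/(3!·2!) = 60.
If the two H's are adjacent, glue them into one block, leaving 5 items to arrange: (5)!/(3!) = 20 ways.
Subtracting, 60 − 20 = 40 arrangements keep the H's apart.

40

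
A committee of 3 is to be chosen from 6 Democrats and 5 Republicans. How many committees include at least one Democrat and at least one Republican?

Unrestricted: C(11,3) = 165 ways to pick any 3 of the 11.
Subtract selections that omit an entire group: no Democrats → C(5,3) = 10; no Republicans → C(6,3) = 20.
Both groups omitted at once is impossible, so 165 − 30 = 135.

135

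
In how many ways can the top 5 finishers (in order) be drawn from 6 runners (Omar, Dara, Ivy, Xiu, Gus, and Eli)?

720

There are 6 choices for 1st place, 5 for 2nd, and so on down to 2 for position 5.
That gives 6 × 5 × 4 × 3 × 2 = 720.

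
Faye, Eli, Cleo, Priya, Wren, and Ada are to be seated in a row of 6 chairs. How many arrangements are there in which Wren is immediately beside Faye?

Glue Wren and Faye into one block (2 internal orders), leaving 5 units to arrange in a row.
That gives 2 × 5! = 2 × 120 = 240.

240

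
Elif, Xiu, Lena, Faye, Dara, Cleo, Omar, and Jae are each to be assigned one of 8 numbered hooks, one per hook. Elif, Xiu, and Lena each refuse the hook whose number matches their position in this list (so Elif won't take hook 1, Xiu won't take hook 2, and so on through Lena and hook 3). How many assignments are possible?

Let Aᵢ (for i ∈ {1, 2, 3}) be the placements that put person i in their forbidden hook. Any j of these fix j positions, leaving (8−j)! ways to fill the rest, and there are C(3,j) ways to pick which j.
By inclusion–exclusion, the number of valid placements is Σ_{j=0}^{3} (−1)^j C(3,j)·(8−j)!.
Computing: 40320 − 15120 + 2160 − 120 = 27240.

27240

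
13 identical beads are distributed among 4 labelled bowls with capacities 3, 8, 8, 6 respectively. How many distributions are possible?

198

Without the upper bounds there are C(16,3) = 560 ways to split 13 among 4 bowls.
Subtract solutions that violate a single cap (substitute x_i' = x_i − (cap_i+1)): x_1 ≥ 4 gives C(12,3) = 220; x_2 ≥ 9 gives C(7,3) = 35; x_3 ≥ 9 gives C(7,3) = 35; x_4 ≥ 7 gives C(9,3) = 84. Together 374.
Add back pairs where two caps are both exceeded: 1 + 1 + 10 + 0 + 0 + 0 = 12.
By inclusion–exclusion the count is 560 − 374 + 12 = 198.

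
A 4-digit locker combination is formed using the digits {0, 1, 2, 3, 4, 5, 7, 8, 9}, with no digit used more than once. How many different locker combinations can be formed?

This is a permutation of 4 out of 9: P(9,4) = 9!/5!.
9 × 8 × 7 × 6 = 3024.

3024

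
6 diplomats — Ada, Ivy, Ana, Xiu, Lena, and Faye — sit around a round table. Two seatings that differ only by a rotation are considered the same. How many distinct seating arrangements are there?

Fix one person's seat to break rotational symmetry; the remaining 5 people can be arranged in (5)! = 120 ways.

120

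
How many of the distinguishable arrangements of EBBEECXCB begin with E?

With the first slot taken by E, it remains to arrange the other 8 letters (BBEECXCB).
Those 8 letters have B appearing 3 times, C appearing twice, and E appearing twice, giving (8)!/(3!·2!·2!) = 1680.

1680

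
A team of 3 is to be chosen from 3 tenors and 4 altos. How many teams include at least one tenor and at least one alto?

30

With no constraint there are C(7,3) = 35 possible selections.
Subtract selections that omit an entire group: no tenors → C(4,3) = 4; no altos → C(3,3) = 1.
Both groups omitted at once is impossible, so 35 − 5 = 30.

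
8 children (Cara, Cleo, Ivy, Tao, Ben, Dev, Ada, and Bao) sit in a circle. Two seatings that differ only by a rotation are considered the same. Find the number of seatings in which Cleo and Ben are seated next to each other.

Treat {Cleo, Ben} as one unit (2 internal orders) and seat the resulting 7 units around the table: (6)! circular arrangements.
So 2 × (6)! = 2 × 720 = 1440.

1440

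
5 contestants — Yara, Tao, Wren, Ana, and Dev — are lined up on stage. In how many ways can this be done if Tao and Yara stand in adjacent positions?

Treat {Tao, Yara} as a single unit. There are 4 units to order, and the pair itself can be ordered 2 ways.
So the count is 2·(4)! = 48.

48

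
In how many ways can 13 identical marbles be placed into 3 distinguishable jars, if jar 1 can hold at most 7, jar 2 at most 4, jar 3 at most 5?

Without the upper bounds there are C(15,2) = 105 ways to split 13 among 3 jars.
Subtract solutions that violate a single cap (substitute x_i' = x_i − (cap_i+1)): x_1 ≥ 8 gives C(7,2) = 21; x_2 ≥ 5 gives C(10,2) = 45; x_3 ≥ 6 gives C(9,2) = 36. Together 102.
Add back pairs where two caps are both exceeded: 1 + 0 + 6 = 7.
By inclusion–exclusion the count is 105 − 102 + 7 = 10.

10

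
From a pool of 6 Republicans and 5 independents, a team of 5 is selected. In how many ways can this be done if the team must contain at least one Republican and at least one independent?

Total 5-person selections from all 11: C(11,5) = 462.
Selections missing a whole group: no Republicans → C(5,5) = 1; no independents → C(6,5) = 6.
Both groups omitted at once is impossible, so 462 − 7 = 455.

455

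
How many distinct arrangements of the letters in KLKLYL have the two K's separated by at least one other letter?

40

There are 6!/(3!·2!) = 60 arrangements of KLKLYL in total.
Arrangements with the K's together: treat KK as one letter, giving (5)!/(3!) = 20.
Subtracting, 60 − 20 = 40 arrangements keep the K's apart.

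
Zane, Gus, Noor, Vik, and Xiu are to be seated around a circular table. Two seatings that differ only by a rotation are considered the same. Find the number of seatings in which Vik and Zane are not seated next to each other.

All circular seatings of 5 people number (4)! = 24.
Seatings with Vik beside Zane: treat them as a block with 2 internal orders, giving 2 × (3)! = 12.
Subtracting, 24 − 12 = 12.

12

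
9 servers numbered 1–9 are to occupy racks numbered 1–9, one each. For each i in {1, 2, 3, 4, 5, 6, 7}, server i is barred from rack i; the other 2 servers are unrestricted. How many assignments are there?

165016

Let Aᵢ (for 1 ≤ i ≤ 7) be the placements that put server i in its forbidden rack. Any j of these fix j positions, leaving (9−j)! ways to fill the rest, and there are C(7,j) ways to pick which j.
By inclusion–exclusion, the number of valid placements is Σ_{j=0}^{7} (−1)^j C(7,j)·(9−j)!.
Computing: 362880 − 282240 + 105840 − 25200 + 4200 − 504 + 42 − 2 = 165016.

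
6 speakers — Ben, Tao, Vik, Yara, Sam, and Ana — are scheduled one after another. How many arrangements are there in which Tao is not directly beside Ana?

There are 6! = 720 arrangements in all. If Tao and Ana are adjacent, merging them into one block gives 2·(5)! = 240 arrangements.
So 720 − 240 = 480 arrangements keep them apart.

480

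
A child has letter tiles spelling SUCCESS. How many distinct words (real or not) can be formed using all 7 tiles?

420

SUCCESS has 7 letters with C appearing twice and S appearing 3 times.
Dividing 7! = 5040 by 3!·2! = 12 for the repeated letters gives 420.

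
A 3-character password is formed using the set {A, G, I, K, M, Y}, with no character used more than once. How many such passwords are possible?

120

This is a permutation of 3 out of 6: P(6,3) = 6!/3!.
6 × 5 × 4 = 120.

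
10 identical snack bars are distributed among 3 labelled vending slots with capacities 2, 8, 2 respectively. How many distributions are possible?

6

By stars and bars, unrestricted non-negative solutions to x_1+…+x_3 = 10 number C(10+2,2) = 66.
Subtract solutions that violate a single cap (substitute x_i' = x_i − (cap_i+1)): x_1 ≥ 3 gives C(9,2) = 36; x_2 ≥ 9 gives C(3,2) = 3; x_3 ≥ 3 gives C(9,2) = 36. Together 75.
Add back pairs where two caps are both exceeded: 0 + 15 + 0 = 15.
By inclusion–exclusion the count is 66 − 75 + 15 = 6.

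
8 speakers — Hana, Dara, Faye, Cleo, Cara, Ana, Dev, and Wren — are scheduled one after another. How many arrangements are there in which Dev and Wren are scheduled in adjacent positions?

10080

Place the 6 others and the Dev-Wren pair as 7 objects in a line; the pair has 2 internal arrangements.
That gives 2 × 7! = 2 × 5040 = 10080.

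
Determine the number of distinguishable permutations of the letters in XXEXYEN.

The 7 letters of XXEXYEN have repeats: E appearing twice and X appearing 3 times.
Dividing 7! = 5040 by 3!·2! = 12 for the repeated letters gives 420.

420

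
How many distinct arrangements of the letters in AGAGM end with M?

Fix M in the last position and arrange the remaining 4 letters.
Those 4 letters have A appearing twice and G appearing twice, giving (4)!/(2!·2!) = 6.

6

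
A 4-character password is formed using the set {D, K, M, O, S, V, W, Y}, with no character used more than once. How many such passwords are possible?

With no repetition, fill the 4 characters in order: 8 choices, then 7, down to 5.
8 × 7 × 6 × 5 = 1680.

1680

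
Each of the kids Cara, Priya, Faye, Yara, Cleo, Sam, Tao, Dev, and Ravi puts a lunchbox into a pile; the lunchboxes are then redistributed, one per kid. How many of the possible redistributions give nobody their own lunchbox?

Count assignments avoiding every fixed point. For any j of the 9 kids fixed to their own lunchbox, the other 9−j can be arranged in (9−j)! ways.
By inclusion–exclusion this is Σ_{j=0}^{9} (−1)^j C(9,j)·(9−j)!.
Computing: 362880 − 362880 + 181440 − 60480 + 15120 − 3024 + 504 − 72 + 9 − 1 = 133496.

133496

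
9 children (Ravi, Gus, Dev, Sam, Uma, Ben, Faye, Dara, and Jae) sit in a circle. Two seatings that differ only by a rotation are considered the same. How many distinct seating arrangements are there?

40320

Seat Ravi anywhere (absorbing the rotational symmetry), then permute the other 8: (8)! = 40320.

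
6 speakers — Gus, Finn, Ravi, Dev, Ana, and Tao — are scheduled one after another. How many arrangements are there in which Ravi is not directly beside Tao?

There are 6! = 720 arrangements in all. If Ravi and Tao are adjacent, merging them into one block gives 2·(5)! = 240 arrangements.
So 720 − 240 = 480 arrangements keep them apart.

480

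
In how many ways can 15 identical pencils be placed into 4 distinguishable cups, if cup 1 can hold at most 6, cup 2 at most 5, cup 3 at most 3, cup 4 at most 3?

Ignoring the caps, the number of non-negative solutions to x_1+…+x_4 = 15 is C(18,3) = 816.
Subtract solutions that violate a single cap (substitute x_i' = x_i − (cap_i+1)): x_1 ≥ 7 gives C(11,3) = 165; x_2 ≥ 6 gives C(12,3) = 220; x_3 ≥ 4 gives C(14,3) = 364; x_4 ≥ 4 gives C(14,3) = 364. Together 1113.
Add back pairs where two caps are both exceeded: 10 + 35 + 35 + 56 + 56 + 120 = 312.
Subtract triples: 0 + 0 + 1 + 4 = 5.
By inclusion–exclusion the count is 816 − 1113 + 312 − 5 = 10.

10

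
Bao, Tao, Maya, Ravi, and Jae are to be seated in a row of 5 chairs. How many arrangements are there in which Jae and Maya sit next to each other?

Treat {Jae, Maya} as a single unit. There are 4 units to order, and the pair itself can be ordered 2 ways.
That gives 2 × 4! = 2 × 24 = 48.

48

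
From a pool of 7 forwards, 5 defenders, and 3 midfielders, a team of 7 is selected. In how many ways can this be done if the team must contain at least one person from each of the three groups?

5516

With no constraint there are C(15,7) = 6435 possible selections.
Selections missing a whole group: no forwards → C(8,7) = 8; no defenders → C(10,7) = 120; no midfielders → C(12,7) = 792.
Add back selections omitting two groups (i.e. drawn from a single group): C(7,7) + C(5,7) + C(3,7) = 1.
By inclusion–exclusion: 6435 − 920 + 1 = 5516.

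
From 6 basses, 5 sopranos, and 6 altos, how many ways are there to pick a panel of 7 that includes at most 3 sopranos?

18282

Split by how many sopranos are chosen (0 through 3).
Sum: C(5,0)·C(12,7) + C(5,1)·C(12,6) + C(5,2)·C(12,5) + C(5,3)·C(12,4) = 792 + 4620 + 7920 + 4950 = 18282.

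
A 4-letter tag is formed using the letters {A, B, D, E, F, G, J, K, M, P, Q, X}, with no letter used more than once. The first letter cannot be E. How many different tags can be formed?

The first letter has 12−1 = 11 choices (anything except E).
The remaining 3 letters are filled from the other 11 symbols without repetition: 11 × 10 × 9 = 990.
Total: 11 × 990 = 10890.

10890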